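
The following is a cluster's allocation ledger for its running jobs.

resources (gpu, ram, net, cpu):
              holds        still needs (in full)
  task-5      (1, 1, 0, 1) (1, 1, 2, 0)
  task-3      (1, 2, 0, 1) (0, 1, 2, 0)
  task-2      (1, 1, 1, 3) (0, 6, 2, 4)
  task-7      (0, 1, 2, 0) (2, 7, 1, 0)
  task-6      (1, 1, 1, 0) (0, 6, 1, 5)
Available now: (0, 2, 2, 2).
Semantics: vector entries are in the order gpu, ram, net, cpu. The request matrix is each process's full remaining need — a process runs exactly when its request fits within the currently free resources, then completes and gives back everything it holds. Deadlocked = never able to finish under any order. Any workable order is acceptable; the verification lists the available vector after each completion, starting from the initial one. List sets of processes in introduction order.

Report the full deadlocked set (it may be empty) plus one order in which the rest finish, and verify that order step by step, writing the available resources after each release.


The deadlocked set is task-2, task-7 and task-6.
Key observation: after task-3, task-5 complete, (2, 5, 2, 4) is the best the pool ever gets, yet each leftover process wants more ram.
One completion order for the rest: task-3, task-5. Check, step by step:
  pool = (0, 2, 2, 2)
  run task-3 (needs (0, 1, 2, 0), free (0, 2, 2, 2)); after release of (1, 2, 0, 1) the pool is (1, 4, 2, 3)
  run task-5 (needs (1, 1, 2, 0), free (1, 4, 2, 3)); after release of (1, 1, 0, 1) the pool is (2, 5, 2, 4)
None of the blocked processes ever fits:
  blocked: task-2 wants (0, 6, 2, 4), pool (2, 5, 2, 4) — not enough ram
  blocked: task-7 wants (2, 7, 1, 0), pool (2, 5, 2, 4) — not enough ram
  blocked: task-6 wants (0, 6, 1, 5), pool (2, 5, 2, 4) — not enough ram and cpu


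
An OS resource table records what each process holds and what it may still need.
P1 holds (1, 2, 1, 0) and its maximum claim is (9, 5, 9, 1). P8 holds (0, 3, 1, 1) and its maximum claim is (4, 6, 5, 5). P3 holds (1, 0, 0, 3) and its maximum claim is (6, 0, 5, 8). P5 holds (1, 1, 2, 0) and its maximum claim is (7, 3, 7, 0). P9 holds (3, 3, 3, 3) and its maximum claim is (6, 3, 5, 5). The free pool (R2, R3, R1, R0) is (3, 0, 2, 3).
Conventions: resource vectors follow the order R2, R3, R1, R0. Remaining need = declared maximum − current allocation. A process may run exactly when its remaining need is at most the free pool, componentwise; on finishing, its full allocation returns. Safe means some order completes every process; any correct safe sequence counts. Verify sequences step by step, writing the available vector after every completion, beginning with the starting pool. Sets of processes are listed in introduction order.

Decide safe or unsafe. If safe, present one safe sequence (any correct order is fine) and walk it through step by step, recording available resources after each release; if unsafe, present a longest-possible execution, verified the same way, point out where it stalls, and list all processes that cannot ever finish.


SAFE — a valid safe sequence is P9, P5, P3, P8, P1.
Key observation: the first exact fit in this order is P9 — it needs (3, 0, 2, 2) with (3, 0, 2, 3) free, meeting a requested resource to the last unit.
Check, step by step:
  pool = (3, 0, 2, 3)
  run P9 (needs (3, 0, 2, 2), free (3, 0, 2, 3)); after release of (3, 3, 3, 3) the pool is (6, 3, 5, 6)
  run P5 (needs (6, 2, 5, 0), free (6, 3, 5, 6)); after release of (1, 1, 2, 0) the pool is (7, 4, 7, 6)
  run P3 (needs (5, 0, 5, 5), free (7, 4, 7, 6)); after release of (1, 0, 0, 3) the pool is (8, 4, 7, 9)
  run P8 (needs (4, 3, 4, 4), free (8, 4, 7, 9)); after release of (0, 3, 1, 1) the pool is (8, 7, 8, 10)
  run P1 (needs (8, 3, 8, 1), free (8, 7, 8, 10)); after release of (1, 2, 1, 0) the pool is (9, 9, 9, 10)


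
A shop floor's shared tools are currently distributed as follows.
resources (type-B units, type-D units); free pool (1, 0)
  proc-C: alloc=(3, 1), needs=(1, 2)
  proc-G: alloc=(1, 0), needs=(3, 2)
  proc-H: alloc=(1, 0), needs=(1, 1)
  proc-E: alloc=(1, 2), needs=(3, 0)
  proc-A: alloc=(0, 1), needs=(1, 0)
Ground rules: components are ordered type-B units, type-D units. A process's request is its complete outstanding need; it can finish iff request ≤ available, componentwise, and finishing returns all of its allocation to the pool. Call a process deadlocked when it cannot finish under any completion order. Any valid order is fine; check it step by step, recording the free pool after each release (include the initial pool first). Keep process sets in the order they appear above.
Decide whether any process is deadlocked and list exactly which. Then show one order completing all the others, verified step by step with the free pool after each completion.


Deadlocked: proc-C, proc-G and proc-E.
Key observation: after proc-A, proc-H the pool peaks at (2, 1), and each blocked process is short somewhere: proc-C on type-D units; proc-G on type-B units, type-D units; proc-E on type-B units.
The rest can finish in the order proc-A, proc-H. Step-by-step check:
  pool = (1, 0)
  proc-A needs (1, 0) <= (1, 0) -> finishes; pool += (0, 1) = (1, 1)
  proc-H needs (1, 1) <= (1, 1) -> finishes; pool += (1, 0) = (2, 1)
None of the blocked processes ever fits:
  proc-C still needs (1, 2) but only (2, 1) is free — short on type-D units
  proc-G still needs (3, 2) but only (2, 1) is free — short on type-B units and type-D units
  proc-E still needs (3, 0) but only (2, 1) is free — short on type-B units


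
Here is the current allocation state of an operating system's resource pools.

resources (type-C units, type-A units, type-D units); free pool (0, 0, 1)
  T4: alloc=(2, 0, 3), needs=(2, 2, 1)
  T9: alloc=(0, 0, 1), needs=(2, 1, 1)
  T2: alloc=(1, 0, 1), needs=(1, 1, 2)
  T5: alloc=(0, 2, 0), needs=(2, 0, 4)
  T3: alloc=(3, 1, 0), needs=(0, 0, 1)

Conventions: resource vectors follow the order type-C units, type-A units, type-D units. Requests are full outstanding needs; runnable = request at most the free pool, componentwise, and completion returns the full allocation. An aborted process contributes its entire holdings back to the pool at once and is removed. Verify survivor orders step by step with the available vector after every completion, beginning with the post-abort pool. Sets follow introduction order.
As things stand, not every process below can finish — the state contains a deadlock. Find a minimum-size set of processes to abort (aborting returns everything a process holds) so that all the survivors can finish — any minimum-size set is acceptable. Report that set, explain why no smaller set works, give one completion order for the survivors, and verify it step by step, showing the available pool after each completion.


Minimum abort set: T4.
Key observation: aborting T4 returns (2, 0, 3), and T5 — hopeless before — runs at step 3 with the returned capacity in the pool.
No smaller set exists: with zero aborts the deadlock remains.
One survivor order: T3, T2, T5, T9. Walking it through (post-abort pool first):
  pool = (2, 0, 4)
  T3 needs (0, 0, 1) <= (2, 0, 4) -> finishes; pool += (3, 1, 0) = (5, 1, 4)
  T2 needs (1, 1, 2) <= (5, 1, 4) -> finishes; pool += (1, 0, 1) = (6, 1, 5)
  T5 needs (2, 0, 4) <= (6, 1, 5) -> finishes; pool += (0, 2, 0) = (6, 3, 5)
  T9 needs (2, 1, 1) <= (6, 3, 5) -> finishes; pool += (0, 0, 1) = (6, 3, 6)


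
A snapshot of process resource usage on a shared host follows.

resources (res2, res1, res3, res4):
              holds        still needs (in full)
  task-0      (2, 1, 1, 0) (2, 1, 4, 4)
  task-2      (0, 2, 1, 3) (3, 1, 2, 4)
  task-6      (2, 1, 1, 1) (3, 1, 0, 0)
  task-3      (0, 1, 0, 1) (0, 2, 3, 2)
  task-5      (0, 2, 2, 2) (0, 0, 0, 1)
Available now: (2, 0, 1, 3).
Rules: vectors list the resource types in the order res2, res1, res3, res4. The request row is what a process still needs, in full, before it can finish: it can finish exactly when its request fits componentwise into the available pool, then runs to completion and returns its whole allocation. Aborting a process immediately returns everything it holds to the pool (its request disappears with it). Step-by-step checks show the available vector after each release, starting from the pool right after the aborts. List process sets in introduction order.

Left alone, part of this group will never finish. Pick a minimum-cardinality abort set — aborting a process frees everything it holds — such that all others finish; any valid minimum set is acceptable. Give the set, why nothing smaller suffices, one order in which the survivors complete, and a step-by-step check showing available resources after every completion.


Abort task-6.
Key observation: no ordering could ever have run task-2 before the abort of task-6; with (2, 1, 1, 1) back in the pool it fits at step 2.
No smaller set exists: with zero aborts the deadlock remains.
One survivor order: task-5, task-2, task-3, task-0. Verifying each step (post-abort pool first):
  pool = (4, 1, 2, 4)
  run task-5 (needs (0, 0, 0, 1), free (4, 1, 2, 4)); after release of (0, 2, 2, 2) the pool is (4, 3, 4, 6)
  run task-2 (needs (3, 1, 2, 4), free (4, 3, 4, 6)); after release of (0, 2, 1, 3) the pool is (4, 5, 5, 9)
  run task-3 (needs (0, 2, 3, 2), free (4, 5, 5, 9)); after release of (0, 1, 0, 1) the pool is (4, 6, 5, 10)
  run task-0 (needs (2, 1, 4, 4), free (4, 6, 5, 10)); after release of (2, 1, 1, 0) the pool is (6, 7, 6, 10)


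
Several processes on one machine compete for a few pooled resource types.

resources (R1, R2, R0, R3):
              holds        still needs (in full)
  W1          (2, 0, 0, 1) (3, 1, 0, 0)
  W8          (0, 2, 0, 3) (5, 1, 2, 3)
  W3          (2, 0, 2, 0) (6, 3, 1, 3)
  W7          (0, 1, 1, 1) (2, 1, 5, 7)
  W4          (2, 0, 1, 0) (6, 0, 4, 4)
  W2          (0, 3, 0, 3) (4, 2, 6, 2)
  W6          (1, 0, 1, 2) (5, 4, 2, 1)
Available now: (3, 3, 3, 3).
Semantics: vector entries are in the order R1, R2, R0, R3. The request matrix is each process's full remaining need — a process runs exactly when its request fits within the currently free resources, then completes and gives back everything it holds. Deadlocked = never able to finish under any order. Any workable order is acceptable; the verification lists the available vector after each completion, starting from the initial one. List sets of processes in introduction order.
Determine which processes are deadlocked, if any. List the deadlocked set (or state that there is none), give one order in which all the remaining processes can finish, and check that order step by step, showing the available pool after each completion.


No process is deadlocked.
Key observation: no deadlock: W1 fits now, and the freed resources carry the rest through.
The rest can finish in the order W1, W8, W6, W4, W7, W3, W2. Step-by-step check:
  pool = (3, 3, 3, 3)
  run W1 (needs (3, 1, 0, 0), free (3, 3, 3, 3)); after release of (2, 0, 0, 1) the pool is (5, 3, 3, 4)
  run W8 (needs (5, 1, 2, 3), free (5, 3, 3, 4)); after release of (0, 2, 0, 3) the pool is (5, 5, 3, 7)
  run W6 (needs (5, 4, 2, 1), free (5, 5, 3, 7)); after release of (1, 0, 1, 2) the pool is (6, 5, 4, 9)
  run W4 (needs (6, 0, 4, 4), free (6, 5, 4, 9)); after release of (2, 0, 1, 0) the pool is (8, 5, 5, 9)
  run W7 (needs (2, 1, 5, 7), free (8, 5, 5, 9)); after release of (0, 1, 1, 1) the pool is (8, 6, 6, 10)
  run W3 (needs (6, 3, 1, 3), free (8, 6, 6, 10)); after release of (2, 0, 2, 0) the pool is (10, 6, 8, 10)
  run W2 (needs (4, 2, 6, 2), free (10, 6, 8, 10)); after release of (0, 3, 0, 3) the pool is (10, 9, 8, 13)


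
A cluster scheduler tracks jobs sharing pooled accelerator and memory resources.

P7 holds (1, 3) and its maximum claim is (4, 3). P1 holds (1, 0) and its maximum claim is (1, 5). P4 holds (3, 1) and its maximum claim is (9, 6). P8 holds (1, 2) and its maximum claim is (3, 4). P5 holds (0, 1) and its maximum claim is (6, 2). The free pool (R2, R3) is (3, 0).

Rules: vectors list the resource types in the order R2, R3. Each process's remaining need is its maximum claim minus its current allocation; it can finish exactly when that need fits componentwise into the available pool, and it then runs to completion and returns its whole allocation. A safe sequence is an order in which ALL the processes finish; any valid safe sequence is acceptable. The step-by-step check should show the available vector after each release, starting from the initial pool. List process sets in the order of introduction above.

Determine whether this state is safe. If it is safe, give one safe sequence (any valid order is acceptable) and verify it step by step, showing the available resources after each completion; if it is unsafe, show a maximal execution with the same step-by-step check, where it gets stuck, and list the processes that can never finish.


SAFE — a valid safe sequence is P7, P8, P1, P4, P5.
Key observation: the order's first zero-slack moment is P7 ((3, 0) needed, (3, 0) free — a requested resource with nothing to spare).
Check, step by step:
  pool = (3, 0)
  run P7 (needs (3, 0), free (3, 0)); after release of (1, 3) the pool is (4, 3)
  run P8 (needs (2, 2), free (4, 3)); after release of (1, 2) the pool is (5, 5)
  run P1 (needs (0, 5), free (5, 5)); after release of (1, 0) the pool is (6, 5)
  run P4 (needs (6, 5), free (6, 5)); after release of (3, 1) the pool is (9, 6)
  run P5 (needs (6, 1), free (9, 6)); after release of (0, 1) the pool is (9, 7)


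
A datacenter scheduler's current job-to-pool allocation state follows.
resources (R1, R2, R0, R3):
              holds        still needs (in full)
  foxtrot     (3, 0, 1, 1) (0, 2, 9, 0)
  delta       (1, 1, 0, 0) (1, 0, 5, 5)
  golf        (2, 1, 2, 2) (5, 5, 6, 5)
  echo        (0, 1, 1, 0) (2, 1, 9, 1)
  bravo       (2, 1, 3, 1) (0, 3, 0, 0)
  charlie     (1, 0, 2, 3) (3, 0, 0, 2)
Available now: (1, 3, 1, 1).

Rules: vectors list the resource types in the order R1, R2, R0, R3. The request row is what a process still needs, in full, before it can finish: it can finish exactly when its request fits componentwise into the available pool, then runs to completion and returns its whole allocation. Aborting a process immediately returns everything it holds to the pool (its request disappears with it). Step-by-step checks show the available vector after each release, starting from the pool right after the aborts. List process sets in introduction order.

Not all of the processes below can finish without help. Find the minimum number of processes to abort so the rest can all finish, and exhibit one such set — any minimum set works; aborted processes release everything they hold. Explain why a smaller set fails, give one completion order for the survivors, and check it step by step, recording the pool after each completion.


The answer: abort foxtrot.
Key observation: echo could never have finished before the abort; with (3, 0, 1, 1) returned by foxtrot, it fits at step 5.
No smaller set exists: with zero aborts the deadlock remains.
Survivors finish in the order: bravo, charlie, delta, golf, echo. Verifying each step (pool after the aborts first):
  pool = (4, 3, 2, 2)
  bravo: need (0, 3, 0, 0) fits (4, 3, 2, 2); releases (2, 1, 3, 1), pool now (6, 4, 5, 3)
  charlie: need (3, 0, 0, 2) fits (6, 4, 5, 3); releases (1, 0, 2, 3), pool now (7, 4, 7, 6)
  delta: need (1, 0, 5, 5) fits (7, 4, 7, 6); releases (1, 1, 0, 0), pool now (8, 5, 7, 6)
  golf: need (5, 5, 6, 5) fits (8, 5, 7, 6); releases (2, 1, 2, 2), pool now (10, 6, 9, 8)
  echo: need (2, 1, 9, 1) fits (10, 6, 9, 8); releases (0, 1, 1, 0), pool now (10, 7, 10, 8)


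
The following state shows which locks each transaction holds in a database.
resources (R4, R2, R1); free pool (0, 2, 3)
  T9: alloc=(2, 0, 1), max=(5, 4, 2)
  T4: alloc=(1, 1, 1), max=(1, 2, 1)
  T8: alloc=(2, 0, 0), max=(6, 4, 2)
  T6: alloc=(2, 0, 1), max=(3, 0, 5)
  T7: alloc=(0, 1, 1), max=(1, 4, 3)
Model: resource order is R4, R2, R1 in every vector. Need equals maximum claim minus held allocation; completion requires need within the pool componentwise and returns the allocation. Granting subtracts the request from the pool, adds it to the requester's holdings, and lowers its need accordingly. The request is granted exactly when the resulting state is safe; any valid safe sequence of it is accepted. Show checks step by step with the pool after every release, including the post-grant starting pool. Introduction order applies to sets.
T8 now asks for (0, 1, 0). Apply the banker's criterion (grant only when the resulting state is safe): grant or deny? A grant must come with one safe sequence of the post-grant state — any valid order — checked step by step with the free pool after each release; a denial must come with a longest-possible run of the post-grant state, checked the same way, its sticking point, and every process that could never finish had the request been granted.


DENY — the pretend-granted state is unsafe.
Key observation: the wall is R2: completing T4, T6 brings the pool only to (3, 2, 5), and all the rest need more.
Pretend the grant happened; the run T4, T6 goes as far as possible. Step-by-step check:
  pool = (0, 1, 3)
  T4: need (0, 1, 0) fits (0, 1, 3); releases (1, 1, 1), pool now (1, 2, 4)
  T6: need (1, 0, 4) fits (1, 2, 4); releases (2, 0, 1), pool now (3, 2, 5)
  blocked: T9 wants (3, 4, 1), pool (3, 2, 5) — not enough R2
  blocked: T8 wants (4, 3, 2), pool (3, 2, 5) — not enough R4 and R2
  blocked: T7 wants (1, 3, 2), pool (3, 2, 5) — not enough R2
Had the request been granted, T9, T8 and T7 could never finish.


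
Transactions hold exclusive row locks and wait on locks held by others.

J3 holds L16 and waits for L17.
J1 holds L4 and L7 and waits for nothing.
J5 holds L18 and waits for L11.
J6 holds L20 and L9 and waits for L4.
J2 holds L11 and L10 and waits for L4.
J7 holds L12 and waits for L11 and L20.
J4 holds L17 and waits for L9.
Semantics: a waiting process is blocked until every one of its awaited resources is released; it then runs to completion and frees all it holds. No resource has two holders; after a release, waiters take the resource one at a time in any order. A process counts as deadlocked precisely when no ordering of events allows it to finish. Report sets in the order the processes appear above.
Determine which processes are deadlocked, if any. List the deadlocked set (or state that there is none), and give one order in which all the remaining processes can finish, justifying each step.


No process is deadlocked.
Key observation: there is no circular wait here — follow any chain and it reaches a process that is free to run now.
The rest can finish in the order J1, J2, J6, J7, J5, J4, J3.
Verifying each step:
  J1: no waits; runs immediately, freeing L4 and L7
  run J2 (all its waits — L4 — are resolved); releases L11 and L10
  run J6 (all its waits — L4 — are resolved); releases L20 and L9
  run J7 (all its waits — L11 and L20 — are resolved); releases L12
  run J5 (all its waits — L11 — are resolved); releases L18
  run J4 (all its waits — L9 — are resolved); releases L17
  run J3 (all its waits — L17 — are resolved); releases L16


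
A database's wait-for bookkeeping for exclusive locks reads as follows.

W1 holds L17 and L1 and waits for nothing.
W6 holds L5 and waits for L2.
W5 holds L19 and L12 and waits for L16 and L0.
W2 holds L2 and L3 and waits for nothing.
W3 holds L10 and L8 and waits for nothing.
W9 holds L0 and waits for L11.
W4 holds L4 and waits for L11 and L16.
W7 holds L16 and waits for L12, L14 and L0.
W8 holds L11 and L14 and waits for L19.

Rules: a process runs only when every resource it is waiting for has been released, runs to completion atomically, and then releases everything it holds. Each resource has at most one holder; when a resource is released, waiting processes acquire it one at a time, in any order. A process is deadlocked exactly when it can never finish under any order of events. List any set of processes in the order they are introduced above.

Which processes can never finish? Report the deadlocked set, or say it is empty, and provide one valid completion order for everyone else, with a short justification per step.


Deadlocked set: W5, W9, W4, W7 and W8.
Key observation: the cycle W5 -> W9 -> W8 -> W5 can never break — each member waits on the next; W7 is caught in further circular waits and W4 waits into the deadlock from upstream.
One completion order for the rest: W1, W2, W6, W3.
Check, step by step:
  W1 waits on nothing -> runs at once and releases L17 and L1
  W2 waits on nothing -> runs at once and releases L2 and L3
  W6: everything it awaited (L2) is free; runs, freeing L5
  W3 waits on nothing -> runs at once and releases L10 and L8


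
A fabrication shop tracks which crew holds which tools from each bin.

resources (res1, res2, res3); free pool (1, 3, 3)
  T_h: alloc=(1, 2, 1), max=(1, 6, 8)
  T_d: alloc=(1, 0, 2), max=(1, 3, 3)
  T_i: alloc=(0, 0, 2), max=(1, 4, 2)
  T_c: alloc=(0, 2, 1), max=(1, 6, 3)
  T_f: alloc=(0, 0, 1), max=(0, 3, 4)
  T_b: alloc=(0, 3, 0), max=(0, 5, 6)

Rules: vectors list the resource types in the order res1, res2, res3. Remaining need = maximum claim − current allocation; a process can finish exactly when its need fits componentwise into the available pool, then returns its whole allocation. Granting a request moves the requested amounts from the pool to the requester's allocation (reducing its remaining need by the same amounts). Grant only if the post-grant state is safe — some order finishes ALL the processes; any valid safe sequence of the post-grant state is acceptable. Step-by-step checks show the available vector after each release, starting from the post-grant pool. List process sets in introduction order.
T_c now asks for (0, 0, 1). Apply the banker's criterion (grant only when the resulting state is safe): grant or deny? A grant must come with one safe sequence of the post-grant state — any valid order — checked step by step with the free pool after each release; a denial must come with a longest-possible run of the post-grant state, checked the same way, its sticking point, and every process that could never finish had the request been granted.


DENY: after the grant no complete ordering would exist.
Key observation: after T_d, T_f the pool peaks at (2, 3, 5), and each blocked process is short somewhere: T_h on res2, res3; T_i on res2; T_c on res2; T_b on res3.
On the post-grant state, T_d, T_f is a maximal run — nothing extends it. Check, step by step:
  pool = (1, 3, 2)
  T_d: need (0, 3, 1) fits (1, 3, 2); releases (1, 0, 2), pool now (2, 3, 4)
  T_f: need (0, 3, 3) fits (2, 3, 4); releases (0, 0, 1), pool now (2, 3, 5)
  T_h still needs (0, 4, 7) but only (2, 3, 5) is free — short on res2 and res3
  T_i still needs (1, 4, 0) but only (2, 3, 5) is free — short on res2
  T_c still needs (1, 4, 1) but only (2, 3, 5) is free — short on res2
  T_b still needs (0, 2, 6) but only (2, 3, 5) is free — short on res3
Had the request been granted, T_h, T_i, T_c and T_b could never finish.


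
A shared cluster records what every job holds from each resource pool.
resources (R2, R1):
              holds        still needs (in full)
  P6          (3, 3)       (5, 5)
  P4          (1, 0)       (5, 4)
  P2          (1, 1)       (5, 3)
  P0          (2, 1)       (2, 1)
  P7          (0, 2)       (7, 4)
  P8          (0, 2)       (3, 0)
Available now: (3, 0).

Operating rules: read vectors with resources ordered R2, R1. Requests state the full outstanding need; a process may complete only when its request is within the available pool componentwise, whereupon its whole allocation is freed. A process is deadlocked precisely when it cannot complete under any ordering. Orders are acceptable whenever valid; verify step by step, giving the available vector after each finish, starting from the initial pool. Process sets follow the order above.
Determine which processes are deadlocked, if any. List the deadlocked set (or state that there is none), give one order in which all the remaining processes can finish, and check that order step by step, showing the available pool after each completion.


The deadlocked set is empty.
Key observation: starting with P8, each completion frees enough for the next — no one is permanently blocked.
One completion order for the rest: P8, P0, P2, P4, P7, P6. Step-by-step check:
  pool = (3, 0)
  P8 needs (3, 0) <= (3, 0) -> finishes; pool += (0, 2) = (3, 2)
  P0 needs (2, 1) <= (3, 2) -> finishes; pool += (2, 1) = (5, 3)
  P2 needs (5, 3) <= (5, 3) -> finishes; pool += (1, 1) = (6, 4)
  P4 needs (5, 4) <= (6, 4) -> finishes; pool += (1, 0) = (7, 4)
  P7 needs (7, 4) <= (7, 4) -> finishes; pool += (0, 2) = (7, 6)
  P6 needs (5, 5) <= (7, 6) -> finishes; pool += (3, 3) = (10, 9)


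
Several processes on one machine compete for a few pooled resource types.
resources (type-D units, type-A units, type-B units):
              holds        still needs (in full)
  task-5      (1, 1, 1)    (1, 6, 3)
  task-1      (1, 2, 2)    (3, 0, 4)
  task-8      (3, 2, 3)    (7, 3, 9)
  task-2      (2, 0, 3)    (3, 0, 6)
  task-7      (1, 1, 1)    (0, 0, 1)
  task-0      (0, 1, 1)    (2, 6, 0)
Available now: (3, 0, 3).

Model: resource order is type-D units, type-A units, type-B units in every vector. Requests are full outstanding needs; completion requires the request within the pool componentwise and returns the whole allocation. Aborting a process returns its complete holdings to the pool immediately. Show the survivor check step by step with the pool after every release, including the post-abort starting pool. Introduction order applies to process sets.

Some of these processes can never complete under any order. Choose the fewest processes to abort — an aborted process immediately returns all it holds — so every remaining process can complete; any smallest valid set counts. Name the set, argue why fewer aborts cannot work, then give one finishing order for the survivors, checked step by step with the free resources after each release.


Abort task-5.
Key observation: before aborting task-5, task-0 was permanently blocked — no order could ever run it; afterwards it completes at step 5.
Why nothing smaller works: aborting no one leaves the state deadlocked as given.
One survivor order: task-1, task-7, task-2, task-8, task-0. Check, step by step (post-abort pool first):
  pool = (4, 1, 4)
  task-1: need (3, 0, 4) fits (4, 1, 4); releases (1, 2, 2), pool now (5, 3, 6)
  task-7: need (0, 0, 1) fits (5, 3, 6); releases (1, 1, 1), pool now (6, 4, 7)
  task-2: need (3, 0, 6) fits (6, 4, 7); releases (2, 0, 3), pool now (8, 4, 10)
  task-8: need (7, 3, 9) fits (8, 4, 10); releases (3, 2, 3), pool now (11, 6, 13)
  task-0: need (2, 6, 0) fits (11, 6, 13); releases (0, 1, 1), pool now (11, 7, 14)


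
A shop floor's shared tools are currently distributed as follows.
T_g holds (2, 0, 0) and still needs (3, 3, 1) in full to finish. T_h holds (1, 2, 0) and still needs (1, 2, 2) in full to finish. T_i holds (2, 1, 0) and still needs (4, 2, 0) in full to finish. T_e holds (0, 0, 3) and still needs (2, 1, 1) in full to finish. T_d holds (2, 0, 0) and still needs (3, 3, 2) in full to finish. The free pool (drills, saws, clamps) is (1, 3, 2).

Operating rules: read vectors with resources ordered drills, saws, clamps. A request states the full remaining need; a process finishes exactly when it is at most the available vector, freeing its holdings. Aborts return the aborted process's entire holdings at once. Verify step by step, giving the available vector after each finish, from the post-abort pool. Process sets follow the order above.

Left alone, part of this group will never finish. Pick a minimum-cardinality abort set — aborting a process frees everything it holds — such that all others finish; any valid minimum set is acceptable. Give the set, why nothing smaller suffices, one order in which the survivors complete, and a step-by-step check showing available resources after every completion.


Minimum abort set: T_g.
Key observation: the returned (2, 0, 0) from T_g is what brings T_i — unrunnable before, under any order — into play at step 2.
Why nothing smaller works: aborting no one leaves the state deadlocked as given.
The survivors complete as T_h, T_i, T_e, T_d. Check, step by step (starting from the post-abort pool):
  pool = (3, 3, 2)
  T_h needs (1, 2, 2) <= (3, 3, 2) -> finishes; pool += (1, 2, 0) = (4, 5, 2)
  T_i needs (4, 2, 0) <= (4, 5, 2) -> finishes; pool += (2, 1, 0) = (6, 6, 2)
  T_e needs (2, 1, 1) <= (6, 6, 2) -> finishes; pool += (0, 0, 3) = (6, 6, 5)
  T_d needs (3, 3, 2) <= (6, 6, 5) -> finishes; pool += (2, 0, 0) = (8, 6, 5)


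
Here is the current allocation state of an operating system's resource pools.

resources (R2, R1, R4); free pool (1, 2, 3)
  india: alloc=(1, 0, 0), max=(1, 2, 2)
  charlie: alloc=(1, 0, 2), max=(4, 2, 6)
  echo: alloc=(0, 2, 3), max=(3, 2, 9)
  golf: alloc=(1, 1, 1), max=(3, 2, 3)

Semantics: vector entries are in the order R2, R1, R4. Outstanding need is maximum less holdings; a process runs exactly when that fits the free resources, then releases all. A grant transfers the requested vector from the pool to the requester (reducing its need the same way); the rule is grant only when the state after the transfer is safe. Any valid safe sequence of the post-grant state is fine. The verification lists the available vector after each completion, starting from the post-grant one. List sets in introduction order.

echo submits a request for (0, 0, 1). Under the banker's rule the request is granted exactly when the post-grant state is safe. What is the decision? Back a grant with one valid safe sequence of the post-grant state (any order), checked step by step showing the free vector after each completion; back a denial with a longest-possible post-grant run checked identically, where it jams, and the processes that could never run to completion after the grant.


DENY — the pretend-granted state is unsafe.
Key observation: the pool after india, golf is (3, 3, 3); every surviving request exceeds it in R4, so progress ends there.
After a pretend grant, a maximal execution: india, golf — then nothing else fits. Step-by-step check:
  pool = (1, 2, 2)
  india needs (0, 2, 2) <= (1, 2, 2) -> finishes; pool += (1, 0, 0) = (2, 2, 2)
  golf needs (2, 1, 2) <= (2, 2, 2) -> finishes; pool += (1, 1, 1) = (3, 3, 3)
  charlie cannot run: need (3, 2, 4) vs free (3, 3, 3) (insufficient R4)
  echo cannot run: need (3, 0, 5) vs free (3, 3, 3) (insufficient R4)
Had the request been granted, charlie and echo could never finish.


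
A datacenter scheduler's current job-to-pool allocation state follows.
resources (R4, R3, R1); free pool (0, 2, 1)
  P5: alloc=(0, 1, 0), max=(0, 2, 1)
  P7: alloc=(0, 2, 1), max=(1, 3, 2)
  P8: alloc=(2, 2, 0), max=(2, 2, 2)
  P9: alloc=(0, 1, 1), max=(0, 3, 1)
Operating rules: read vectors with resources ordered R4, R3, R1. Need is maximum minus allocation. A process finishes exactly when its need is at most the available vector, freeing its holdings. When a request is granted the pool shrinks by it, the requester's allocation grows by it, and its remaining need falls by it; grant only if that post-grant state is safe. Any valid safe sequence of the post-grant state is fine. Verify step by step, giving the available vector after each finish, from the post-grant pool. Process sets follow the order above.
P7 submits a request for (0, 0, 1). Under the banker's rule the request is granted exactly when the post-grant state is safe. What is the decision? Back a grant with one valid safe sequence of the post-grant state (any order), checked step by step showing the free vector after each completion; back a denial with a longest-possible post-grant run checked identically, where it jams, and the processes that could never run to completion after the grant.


DENY. Granting would leave the state unsafe.
Key observation: after P9, P5 the pool peaks at (0, 4, 1), and each blocked process is short somewhere: P7 on R4; P8 on R1.
Pretend the grant happened; the run P9, P5 goes as far as possible. Walking it through:
  pool = (0, 2, 0)
  run P9 (needs (0, 2, 0), free (0, 2, 0)); after release of (0, 1, 1) the pool is (0, 3, 1)
  run P5 (needs (0, 1, 1), free (0, 3, 1)); after release of (0, 1, 0) the pool is (0, 4, 1)
  P7 cannot run: need (1, 1, 0) vs free (0, 4, 1) (insufficient R4)
  P8 cannot run: need (0, 0, 2) vs free (0, 4, 1) (insufficient R1)
Processes that could never finish after the grant: P7 and P8.


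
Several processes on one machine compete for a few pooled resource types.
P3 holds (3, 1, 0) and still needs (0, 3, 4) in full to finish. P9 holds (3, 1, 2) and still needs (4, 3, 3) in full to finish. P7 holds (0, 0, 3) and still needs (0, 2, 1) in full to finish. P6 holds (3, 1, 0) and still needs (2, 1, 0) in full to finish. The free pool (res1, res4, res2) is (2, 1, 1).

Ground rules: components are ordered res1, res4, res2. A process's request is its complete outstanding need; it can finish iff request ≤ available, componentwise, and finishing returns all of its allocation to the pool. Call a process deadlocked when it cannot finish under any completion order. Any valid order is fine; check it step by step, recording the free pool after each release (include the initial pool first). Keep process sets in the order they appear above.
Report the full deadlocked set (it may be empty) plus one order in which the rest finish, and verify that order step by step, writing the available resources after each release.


Deadlocked set: P3 and P9.
Key observation: even finishing P6, P7 leaves just (5, 2, 4) free — too little res4 for any of the remaining processes.
A valid finishing order for the others: P6, P7. Verifying each step:
  pool = (2, 1, 1)
  P6: need (2, 1, 0) fits (2, 1, 1); releases (3, 1, 0), pool now (5, 2, 1)
  P7: need (0, 2, 1) fits (5, 2, 1); releases (0, 0, 3), pool now (5, 2, 4)
The blocked processes can never fit:
  P3 still needs (0, 3, 4) but only (5, 2, 4) is free — short on res4
  P9 still needs (4, 3, 3) but only (5, 2, 4) is free — short on res4


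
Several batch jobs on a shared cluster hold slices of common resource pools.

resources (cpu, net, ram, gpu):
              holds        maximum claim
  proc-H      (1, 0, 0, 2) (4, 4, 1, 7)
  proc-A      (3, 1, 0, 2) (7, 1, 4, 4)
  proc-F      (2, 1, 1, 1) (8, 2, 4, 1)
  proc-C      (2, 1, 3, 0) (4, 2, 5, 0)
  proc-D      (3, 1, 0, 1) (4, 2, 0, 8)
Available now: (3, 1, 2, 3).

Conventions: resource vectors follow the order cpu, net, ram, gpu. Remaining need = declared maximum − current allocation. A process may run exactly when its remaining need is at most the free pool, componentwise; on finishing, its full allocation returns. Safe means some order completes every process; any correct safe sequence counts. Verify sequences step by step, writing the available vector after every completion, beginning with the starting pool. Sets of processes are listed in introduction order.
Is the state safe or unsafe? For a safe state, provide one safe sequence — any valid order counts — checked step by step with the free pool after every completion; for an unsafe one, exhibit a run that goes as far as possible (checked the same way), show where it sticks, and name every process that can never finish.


SAFE — a valid safe sequence is proc-C, proc-A, proc-F, proc-H, proc-D.
Key observation: at proc-C the run first touches a limit — (2, 1, 2, 0) against (3, 1, 2, 3), exact on a resource it actually requests.
Step-by-step check:
  pool = (3, 1, 2, 3)
  proc-C: need (2, 1, 2, 0) fits (3, 1, 2, 3); releases (2, 1, 3, 0), pool now (5, 2, 5, 3)
  proc-A: need (4, 0, 4, 2) fits (5, 2, 5, 3); releases (3, 1, 0, 2), pool now (8, 3, 5, 5)
  proc-F: need (6, 1, 3, 0) fits (8, 3, 5, 5); releases (2, 1, 1, 1), pool now (10, 4, 6, 6)
  proc-H: need (3, 4, 1, 5) fits (10, 4, 6, 6); releases (1, 0, 0, 2), pool now (11, 4, 6, 8)
  proc-D: need (1, 1, 0, 7) fits (11, 4, 6, 8); releases (3, 1, 0, 1), pool now (14, 5, 6, 9)


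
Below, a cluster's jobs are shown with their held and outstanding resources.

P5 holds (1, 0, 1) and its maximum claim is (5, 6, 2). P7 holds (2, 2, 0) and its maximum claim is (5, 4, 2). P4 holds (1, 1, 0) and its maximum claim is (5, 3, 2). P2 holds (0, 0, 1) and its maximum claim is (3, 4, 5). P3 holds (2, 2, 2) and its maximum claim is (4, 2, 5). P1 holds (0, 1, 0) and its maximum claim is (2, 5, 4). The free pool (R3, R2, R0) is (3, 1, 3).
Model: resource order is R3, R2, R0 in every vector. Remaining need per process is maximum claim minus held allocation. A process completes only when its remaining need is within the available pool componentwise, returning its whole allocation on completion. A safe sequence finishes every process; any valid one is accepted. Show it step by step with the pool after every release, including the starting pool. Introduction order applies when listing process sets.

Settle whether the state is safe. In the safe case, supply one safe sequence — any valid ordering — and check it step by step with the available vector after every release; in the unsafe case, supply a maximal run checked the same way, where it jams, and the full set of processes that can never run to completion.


SAFE, for example via the order P3, P4, P1, P7, P5, P2.
Key observation: P3 is the earliest step where a requested resource binds exactly: need (2, 0, 3), pool (3, 1, 3) at its turn.
Walking it through:
  pool = (3, 1, 3)
  P3: need (2, 0, 3) fits (3, 1, 3); releases (2, 2, 2), pool now (5, 3, 5)
  P4: need (4, 2, 2) fits (5, 3, 5); releases (1, 1, 0), pool now (6, 4, 5)
  P1: need (2, 4, 4) fits (6, 4, 5); releases (0, 1, 0), pool now (6, 5, 5)
  P7: need (3, 2, 2) fits (6, 5, 5); releases (2, 2, 0), pool now (8, 7, 5)
  P5: need (4, 6, 1) fits (8, 7, 5); releases (1, 0, 1), pool now (9, 7, 6)
  P2: need (3, 4, 4) fits (9, 7, 6); releases (0, 0, 1), pool now (9, 7, 7)


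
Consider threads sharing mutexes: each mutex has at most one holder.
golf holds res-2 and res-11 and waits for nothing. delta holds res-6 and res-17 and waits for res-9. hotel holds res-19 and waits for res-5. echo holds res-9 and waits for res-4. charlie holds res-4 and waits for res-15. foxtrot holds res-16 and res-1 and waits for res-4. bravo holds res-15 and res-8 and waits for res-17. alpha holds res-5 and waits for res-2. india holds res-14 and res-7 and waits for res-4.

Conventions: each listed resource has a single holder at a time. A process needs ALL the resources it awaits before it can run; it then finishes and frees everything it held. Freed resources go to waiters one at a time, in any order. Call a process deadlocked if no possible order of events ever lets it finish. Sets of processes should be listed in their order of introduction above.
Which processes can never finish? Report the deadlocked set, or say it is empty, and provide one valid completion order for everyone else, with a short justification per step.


Deadlocked: delta, echo, charlie, foxtrot, bravo and india.
Key observation: the waits loop around delta -> echo -> charlie -> bravo -> delta with no way out; foxtrot and india wait into the deadlock from upstream.
A valid finishing order for the others: golf, alpha, hotel.
Walking it through:
  golf waits on nothing -> runs at once and releases res-2 and res-11
  alpha waits on res-2 — all released -> runs and releases res-5
  hotel waits on res-5 — all released -> runs and releases res-19


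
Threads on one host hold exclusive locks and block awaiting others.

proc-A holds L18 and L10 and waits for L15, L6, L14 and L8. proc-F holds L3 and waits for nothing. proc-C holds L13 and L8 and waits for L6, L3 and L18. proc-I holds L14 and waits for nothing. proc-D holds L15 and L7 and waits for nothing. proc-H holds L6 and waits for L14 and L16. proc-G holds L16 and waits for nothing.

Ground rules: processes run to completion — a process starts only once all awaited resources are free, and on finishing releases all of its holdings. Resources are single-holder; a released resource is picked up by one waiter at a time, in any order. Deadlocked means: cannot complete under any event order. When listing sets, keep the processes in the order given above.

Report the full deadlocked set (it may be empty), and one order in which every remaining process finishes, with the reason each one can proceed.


Deadlocked: proc-A and proc-C.
Key observation: the loop proc-A -> proc-C -> proc-A blocks itself forever; no other process is dragged down with it.
The rest can finish in the order proc-D, proc-I, proc-F, proc-G, proc-H.
Verifying each step:
  proc-D waits on nothing -> runs at once and releases L15 and L7
  proc-I waits on nothing -> runs at once and releases L14
  proc-F waits on nothing -> runs at once and releases L3
  proc-G waits on nothing -> runs at once and releases L16
  proc-H: everything it awaited (L14 and L16) is free; runs, freeing L6
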